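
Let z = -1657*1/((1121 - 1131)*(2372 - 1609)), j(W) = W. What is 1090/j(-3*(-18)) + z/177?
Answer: 245357563/12154590 ≈ 20.186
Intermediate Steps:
z = 1657/7630 (z = -1657/((-10*763)) = -1657/(-7630) = -1657*(-1/7630) = 1657/7630 ≈ 0.21717)
1090/j(-3*(-18)) + z/177 = 1090/((-3*(-18))) + (1657/7630)/177 = 1090/54 + (1657/7630)*(1/177) = 1090*(1/54) + 1657/1350510 = 545/27 + 1657/1350510 = 245357563/12154590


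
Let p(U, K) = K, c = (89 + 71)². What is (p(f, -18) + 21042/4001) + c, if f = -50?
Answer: 102374624/4001 ≈ 25587.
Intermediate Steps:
c = 25600 (c = 160² = 25600)
(p(f, -18) + 21042/4001) + c = (-18 + 21042/4001) + 25600 = -50976/4001 + 25600 = 102374624/4001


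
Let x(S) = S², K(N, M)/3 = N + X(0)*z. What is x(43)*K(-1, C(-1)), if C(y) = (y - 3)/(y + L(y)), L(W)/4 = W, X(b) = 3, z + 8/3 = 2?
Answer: -16641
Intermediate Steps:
z = -⅔ (z = -8/3 + 2 = -⅔ ≈ -0.66667)
L(W) = 4*W
C(y) = (-3 + y)/(5*y) (C(y) = (y - 3)/(y + 4*y) = (-3 + y)/((5*y)) = (-3 + y)*(1/(5*y)) = (-3 + y)/(5*y))
K(N, M) = -6 + 3*N (K(N, M) = 3*(N + 3*(-⅔)) = 3*(N - 2) = 3*(-2 + N) = -6 + 3*N)
x(43)*K(-1, C(-1)) = 43²*(-6 + 3*(-1)) = 1849*(-6 - 3) = 1849*(-9) = -16641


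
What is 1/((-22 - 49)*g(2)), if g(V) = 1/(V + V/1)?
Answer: -4/71 ≈ -0.056338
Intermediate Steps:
g(V) = 1/(2*V) (g(V) = 1/(V + V*1) = 1/(V + V) = 1/(2*V))
1/((-22 - 49)*g(2)) = 1/((-22 - 49)*((1/2)/2)) = 1/(-71/(2*2)) = 1/(-71*1/4) = 1/(-71/4) = -4/71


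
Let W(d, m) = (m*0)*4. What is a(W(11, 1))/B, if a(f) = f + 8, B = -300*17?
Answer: -2/1275 ≈ -0.0015686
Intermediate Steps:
W(d, m) = 0 (W(d, m) = 0*4 = 0)
B = -5100
a(f) = 8 + f
a(W(11, 1))/B = (8 + 0)/(-5100) = 8*(-1/5100) = -2/1275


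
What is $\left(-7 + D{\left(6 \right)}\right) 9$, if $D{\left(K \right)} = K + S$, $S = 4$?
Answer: $27$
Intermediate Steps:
$D{\left(K \right)} = 4 + K$ ($D{\left(K \right)} = K + 4 = 4 + K$)
$\left(-7 + D{\left(6 \right)}\right) 9 = \left(-7 + \left(4 + 6\right)\right) 9 = \left(-7 + 10\right) 9 = 3 \cdot 9 = 27$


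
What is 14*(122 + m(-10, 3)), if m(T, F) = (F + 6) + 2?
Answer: 1862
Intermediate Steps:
m(T, F) = 8 + F (m(T, F) = (6 + F) + 2 = 8 + F)
14*(122 + m(-10, 3)) = 14*(122 + (8 + 3)) = 14*(122 + 11) = 14*133 = 1862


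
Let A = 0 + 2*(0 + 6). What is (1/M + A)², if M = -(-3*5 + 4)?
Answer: 17689/121 ≈ 146.19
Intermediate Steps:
M = 11 (M = -(-15 + 4) = -1*(-11) = 11)
A = 12 (A = 0 + 2*6 = 0 + 12 = 12)
(1/M + A)² = (1/11 + 12)² = (133/11)² = 17689/121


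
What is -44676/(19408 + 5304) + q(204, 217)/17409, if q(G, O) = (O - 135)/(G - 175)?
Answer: -5638285913/3119031258 ≈ -1.8077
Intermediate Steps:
q(G, O) = (-135 + O)/(-175 + G)
-44676/(19408 + 5304) + q(204, 217)/17409 = -44676/(19408 + 5304) + ((-135 + 217)/(-175 + 204))/17409 = -44676/24712 + (82/29)*(1/17409) = -44676*1/24712 + ((1/29)*82)*(1/17409) = -11169/6178 + (82/29)*(1/17409) = -11169/6178 + 82/504861 = -5638285913/3119031258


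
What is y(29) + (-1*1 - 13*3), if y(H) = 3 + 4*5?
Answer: -17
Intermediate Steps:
y(H) = 23 (y(H) = 3 + 20 = 23)
y(29) + (-1*1 - 13*3) = 23 + (-1*1 - 13*3) = 23 + (-1 - 39) = 23 - 40 = -17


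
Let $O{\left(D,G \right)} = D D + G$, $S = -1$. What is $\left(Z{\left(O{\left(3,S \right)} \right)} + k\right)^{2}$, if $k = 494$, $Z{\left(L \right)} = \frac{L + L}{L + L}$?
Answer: $245025$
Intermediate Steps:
$O{\left(D,G \right)} = G + D^{2}$ ($O{\left(D,G \right)} = D^{2} + G = G + D^{2}$)
$Z{\left(L \right)} = 1$ ($Z{\left(L \right)} = \frac{2 L}{2 L} = 2 L \frac{1}{2 L} = 1$)
$\left(Z{\left(O{\left(3,S \right)} \right)} + k\right)^{2} = \left(1 + 494\right)^{2} = 495^{2} = 245025$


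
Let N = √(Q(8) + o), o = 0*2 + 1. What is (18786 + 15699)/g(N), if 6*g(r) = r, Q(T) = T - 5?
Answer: 103455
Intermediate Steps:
Q(T) = -5 + T
o = 1 (o = 0 + 1 = 1)
N = 2 (N = √((-5 + 8) + 1) = √(3 + 1) = √4 = 2)
g(r) = r/6
(18786 + 15699)/g(N) = (18786 + 15699)/(((⅙)*2)) = 34485/(⅓) = 34485*3 = 103455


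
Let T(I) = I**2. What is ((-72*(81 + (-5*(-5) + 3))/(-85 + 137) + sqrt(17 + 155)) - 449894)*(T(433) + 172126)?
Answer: -2103957765160/13 + 719230*sqrt(43) ≈ -1.6184e+11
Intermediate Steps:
((-72*(81 + (-5*(-5) + 3))/(-85 + 137) + sqrt(17 + 155)) - 449894)*(T(433) + 172126) = ((-72*(81 + (-5*(-5) + 3))/(-85 + 137) + sqrt(17 + 155)) - 449894)*(433**2 + 172126) = ((-72*(81 + (25 + 3))/52 + sqrt(172)) - 449894)*(187489 + 172126) = ((-72*(81 + 28)/52 + 2*sqrt(43)) - 449894)*359615 = ((-7848/52 + 2*sqrt(43)) - 449894)*359615 = ((-72*109/52 + 2*sqrt(43)) - 449894)*359615 = ((-1962/13 + 2*sqrt(43)) - 449894)*359615 = (-5850584/13 + 2*sqrt(43))*359615 = -2103957765160/13 + 719230*sqrt(43)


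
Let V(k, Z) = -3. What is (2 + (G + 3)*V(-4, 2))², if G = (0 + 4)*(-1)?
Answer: 25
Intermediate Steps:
G = -4 (G = 4*(-1) = -4)
(2 + (G + 3)*V(-4, 2))² = (2 + (-4 + 3)*(-3))² = (2 - 1*(-3))² = (2 + 3)² = 5² = 25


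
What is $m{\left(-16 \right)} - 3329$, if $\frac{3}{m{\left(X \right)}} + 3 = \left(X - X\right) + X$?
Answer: $- \frac{63254}{19} \approx -3329.2$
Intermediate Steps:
$m{\left(X \right)} = \frac{3}{-3 + X}$ ($m{\left(X \right)} = \frac{3}{-3 + \left(\left(X - X\right) + X\right)} = \frac{3}{-3 + \left(0 + X\right)} = \frac{3}{-3 + X}$)
$m{\left(-16 \right)} - 3329 = \frac{3}{-3 - 16} - 3329 = \frac{3}{-19} - 3329 = 3 \left(- \frac{1}{19}\right) - 3329 = - \frac{3}{19} - 3329 = - \frac{63254}{19}$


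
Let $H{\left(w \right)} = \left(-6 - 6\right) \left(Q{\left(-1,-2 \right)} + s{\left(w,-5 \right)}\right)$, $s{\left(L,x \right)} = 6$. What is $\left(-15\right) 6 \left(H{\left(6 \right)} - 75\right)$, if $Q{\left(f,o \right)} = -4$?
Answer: $8910$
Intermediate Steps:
$H{\left(w \right)} = -24$ ($H{\left(w \right)} = \left(-6 - 6\right) \left(-4 + 6\right) = \left(-12\right) 2 = -24$)
$\left(-15\right) 6 \left(H{\left(6 \right)} - 75\right) = \left(-15\right) 6 \left(-24 - 75\right) = - 90 \left(-24 - 75\right) = \left(-90\right) \left(-99\right) = 8910$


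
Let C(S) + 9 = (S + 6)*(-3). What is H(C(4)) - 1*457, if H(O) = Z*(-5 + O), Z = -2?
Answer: -369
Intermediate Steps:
C(S) = -27 - 3*S (C(S) = -9 + (S + 6)*(-3) = -9 + (6 + S)*(-3) = -9 + (-18 - 3*S) = -27 - 3*S)
H(O) = 10 - 2*O (H(O) = -2*(-5 + O) = 10 - 2*O)
H(C(4)) - 1*457 = (10 - 2*(-27 - 3*4)) - 1*457 = (10 - 2*(-27 - 12)) - 457 = (10 - 2*(-39)) - 457 = (10 + 78) - 457 = 88 - 457 = -369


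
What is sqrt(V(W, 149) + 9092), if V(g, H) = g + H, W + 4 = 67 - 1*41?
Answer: sqrt(9263) ≈ 96.245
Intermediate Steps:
W = 22 (W = -4 + (67 - 1*41) = -4 + (67 - 41) = -4 + 26 = 22)
V(g, H) = H + g
sqrt(V(W, 149) + 9092) = sqrt((149 + 22) + 9092) = sqrt(171 + 9092) = sqrt(9263)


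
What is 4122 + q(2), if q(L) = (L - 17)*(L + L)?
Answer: 4062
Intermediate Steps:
q(L) = 2*L*(-17 + L) (q(L) = (-17 + L)*(2*L) = 2*L*(-17 + L))
4122 + q(2) = 4122 + 2*2*(-17 + 2) = 4122 + 2*2*(-15) = 4122 - 60 = 4062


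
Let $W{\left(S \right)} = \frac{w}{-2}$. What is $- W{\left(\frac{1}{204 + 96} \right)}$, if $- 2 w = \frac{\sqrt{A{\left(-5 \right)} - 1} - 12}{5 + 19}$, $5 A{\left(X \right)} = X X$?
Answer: $\frac{5}{48} \approx 0.10417$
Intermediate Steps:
$A{\left(X \right)} = \frac{X^{2}}{5}$ ($A{\left(X \right)} = \frac{X X}{5} = \frac{X^{2}}{5}$)
$w = \frac{5}{24}$ ($w = - \frac{\left(\sqrt{\frac{\left(-5\right)^{2}}{5} - 1} - 12\right) \frac{1}{5 + 19}}{2} = - \frac{\left(\sqrt{\frac{1}{5} \cdot 25 - 1} - 12\right) \frac{1}{24}}{2} = - \frac{\left(\sqrt{5 - 1} - 12\right) \frac{1}{24}}{2} = - \frac{\left(\sqrt{4} - 12\right) \frac{1}{24}}{2} = - \frac{\left(2 - 12\right) \frac{1}{24}}{2} = - \frac{\left(-10\right) \frac{1}{24}}{2} = \left(- \frac{1}{2}\right) \left(- \frac{5}{12}\right) = \frac{5}{24} \approx 0.20833$)
$W{\left(S \right)} = - \frac{5}{48}$ ($W{\left(S \right)} = \frac{5}{24 \left(-2\right)} = \frac{5}{24} \left(- \frac{1}{2}\right) = - \frac{5}{48}$)
$- W{\left(\frac{1}{204 + 96} \right)} = \left(-1\right) \left(- \frac{5}{48}\right) = \frac{5}{48}$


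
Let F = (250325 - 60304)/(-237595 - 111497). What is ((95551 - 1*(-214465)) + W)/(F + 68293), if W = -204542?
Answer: 36820129608/23840349935 ≈ 1.5444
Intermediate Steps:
F = -190021/349092 (F = 190021/(-349092) = 190021*(-1/349092) = -190021/349092 ≈ -0.54433)
((95551 - 1*(-214465)) + W)/(F + 68293) = ((95551 - 1*(-214465)) - 204542)/(-190021/349092 + 68293) = ((95551 + 214465) - 204542)/(23840349935/349092) = (310016 - 204542)*(349092/23840349935) = 105474*(349092/23840349935) = 36820129608/23840349935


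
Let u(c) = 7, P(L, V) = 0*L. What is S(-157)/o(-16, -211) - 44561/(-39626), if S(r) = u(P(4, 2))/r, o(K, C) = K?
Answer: 56107307/49770256 ≈ 1.1273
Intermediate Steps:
P(L, V) = 0
S(r) = 7/r
S(-157)/o(-16, -211) - 44561/(-39626) = (7/(-157))/(-16) - 44561/(-39626) = (7*(-1/157))*(-1/16) - 44561*(-1/39626) = -7/157*(-1/16) + 44561/39626 = 7/2512 + 44561/39626 = 56107307/49770256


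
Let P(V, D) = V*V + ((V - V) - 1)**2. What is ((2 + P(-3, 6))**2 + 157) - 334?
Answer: -33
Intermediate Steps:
P(V, D) = 1 + V**2 (P(V, D) = V**2 + (0 - 1)**2 = V**2 + (-1)**2 = V**2 + 1 = 1 + V**2)
((2 + P(-3, 6))**2 + 157) - 334 = ((2 + (1 + (-3)**2))**2 + 157) - 334 = ((2 + (1 + 9))**2 + 157) - 334 = ((2 + 10)**2 + 157) - 334 = (12**2 + 157) - 334 = (144 + 157) - 334 = 301 - 334 = -33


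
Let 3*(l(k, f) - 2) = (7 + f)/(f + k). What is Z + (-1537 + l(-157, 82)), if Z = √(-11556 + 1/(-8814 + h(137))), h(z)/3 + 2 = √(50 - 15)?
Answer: -345464/225 + I*√(305771763 - 104004*√35)/(3*√(2940 - √35)) ≈ -1535.4 + 107.5*I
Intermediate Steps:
h(z) = -6 + 3*√35 (h(z) = -6 + 3*√(50 - 15) = -6 + 3*√35)
l(k, f) = 2 + (7 + f)/(3*(f + k)) (l(k, f) = 2 + ((7 + f)/(f + k))/3 = 2 + (7 + f)/(3*(f + k)))
Z = √(-11556 + 1/(-8820 + 3*√35)) (Z = √(-11556 + 1/(-8814 + (-6 + 3*√35))) = √(-11556 + 1/(-8820 + 3*√35)) ≈ 107.5*I)
Z + (-1537 + l(-157, 82)) = √(-305771763 + 104004*√35)/(3*√(2940 - √35)) + (-1537 + (7 + 6*(-157) + 7*82)/(3*(82 - 157))) = √(-305771763 + 104004*√35)/(3*√(2940 - √35)) + (-1537 + (⅓)*(7 - 942 + 574)/(-75)) = √(-305771763 + 104004*√35)/(3*√(2940 - √35)) + (-1537 + (⅓)*(-1/75)*(-361)) = √(-305771763 + 104004*√35)/(3*√(2940 - √35)) + (-1537 + 361/225) = √(-305771763 + 104004*√35)/(3*√(2940 - √35)) - 345464/225 = -345464/225 + √(-305771763 + 104004*√35)/(3*√(2940 - √35))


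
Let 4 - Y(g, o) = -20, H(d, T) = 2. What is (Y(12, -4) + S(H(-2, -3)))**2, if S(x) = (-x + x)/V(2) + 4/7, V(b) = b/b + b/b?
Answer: 29584/49 ≈ 603.75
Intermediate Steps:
V(b) = 2 (V(b) = 1 + 1 = 2)
Y(g, o) = 24 (Y(g, o) = 4 - 1*(-20) = 4 + 20 = 24)
S(x) = 4/7 (S(x) = (-x + x)/2 + 4/7 = 0*(1/2) + 4*(1/7) = 0 + 4/7 = 4/7)
(Y(12, -4) + S(H(-2, -3)))**2 = (24 + 4/7)**2 = (172/7)**2 = 29584/49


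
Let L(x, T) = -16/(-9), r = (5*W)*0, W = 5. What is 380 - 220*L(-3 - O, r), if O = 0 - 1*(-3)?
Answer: -100/9 ≈ -11.111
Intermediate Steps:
r = 0 (r = (5*5)*0 = 25*0 = 0)
O = 3 (O = 0 + 3 = 3)
L(x, T) = 16/9 (L(x, T) = -16*(-⅑) = 16/9)
380 - 220*L(-3 - O, r) = 380 - 220*16/9 = 380 - 3520/9 = -100/9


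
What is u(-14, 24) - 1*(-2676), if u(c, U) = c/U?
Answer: 32105/12 ≈ 2675.4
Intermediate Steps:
u(-14, 24) - 1*(-2676) = -14/24 - 1*(-2676) = -14*1/24 + 2676 = -7/12 + 2676 = 32105/12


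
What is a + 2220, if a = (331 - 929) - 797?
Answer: 825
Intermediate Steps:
a = -1395 (a = -598 - 797 = -1395)
a + 2220 = -1395 + 2220 = 825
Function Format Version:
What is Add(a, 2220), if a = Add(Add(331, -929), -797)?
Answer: 825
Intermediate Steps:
a = -1395 (a = Add(-598, -797) = -1395)
Add(a, 2220) = Add(-1395, 2220) = 825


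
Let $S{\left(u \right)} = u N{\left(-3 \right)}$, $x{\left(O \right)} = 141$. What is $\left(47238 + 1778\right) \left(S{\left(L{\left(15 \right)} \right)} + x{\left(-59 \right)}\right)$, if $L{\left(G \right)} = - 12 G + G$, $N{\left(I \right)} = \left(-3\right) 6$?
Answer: $152488776$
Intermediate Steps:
$N{\left(I \right)} = -18$
$L{\left(G \right)} = - 11 G$
$S{\left(u \right)} = - 18 u$ ($S{\left(u \right)} = u \left(-18\right) = - 18 u$)
$\left(47238 + 1778\right) \left(S{\left(L{\left(15 \right)} \right)} + x{\left(-59 \right)}\right) = \left(47238 + 1778\right) \left(- 18 \left(\left(-11\right) 15\right) + 141\right) = 49016 \left(\left(-18\right) \left(-165\right) + 141\right) = 49016 \left(2970 + 141\right) = 49016 \cdot 3111 = 152488776$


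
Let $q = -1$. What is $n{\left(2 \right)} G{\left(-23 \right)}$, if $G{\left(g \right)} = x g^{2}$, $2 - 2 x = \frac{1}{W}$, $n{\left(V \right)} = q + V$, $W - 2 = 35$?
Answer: $\frac{38617}{74} \approx 521.85$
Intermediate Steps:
$W = 37$ ($W = 2 + 35 = 37$)
$n{\left(V \right)} = -1 + V$
$x = \frac{73}{74}$ ($x = 1 - \frac{1}{2 \cdot 37} = 1 - \frac{1}{74} = \frac{73}{74} \approx 0.98649$)
$G{\left(g \right)} = \frac{73 g^{2}}{74}$
$n{\left(2 \right)} G{\left(-23 \right)} = \left(-1 + 2\right) \frac{73 \left(-23\right)^{2}}{74} = 1 \cdot \frac{73}{74} \cdot 529 = 1 \cdot \frac{38617}{74} = \frac{38617}{74}$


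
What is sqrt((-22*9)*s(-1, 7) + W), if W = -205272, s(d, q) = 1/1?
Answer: 3*I*sqrt(22830) ≈ 453.29*I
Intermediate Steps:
s(d, q) = 1 (s(d, q) = 1*1 = 1)
sqrt((-22*9)*s(-1, 7) + W) = sqrt(-22*9*1 - 205272) = sqrt(-198*1 - 205272) = sqrt(-198 - 205272) = sqrt(-205470) = 3*I*sqrt(22830)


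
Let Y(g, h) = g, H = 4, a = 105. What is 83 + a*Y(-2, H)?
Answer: -127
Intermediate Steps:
83 + a*Y(-2, H) = 83 + 105*(-2) = 83 - 210 = -127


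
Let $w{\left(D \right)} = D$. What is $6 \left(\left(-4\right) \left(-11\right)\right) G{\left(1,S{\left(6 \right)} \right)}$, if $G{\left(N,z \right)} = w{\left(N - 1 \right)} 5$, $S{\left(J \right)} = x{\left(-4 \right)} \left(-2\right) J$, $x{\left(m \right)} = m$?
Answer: $0$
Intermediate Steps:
$S{\left(J \right)} = 8 J$ ($S{\left(J \right)} = \left(-4\right) \left(-2\right) J = 8 J$)
$G{\left(N,z \right)} = -5 + 5 N$ ($G{\left(N,z \right)} = \left(N - 1\right) 5 = \left(-1 + N\right) 5 = -5 + 5 N$)
$6 \left(\left(-4\right) \left(-11\right)\right) G{\left(1,S{\left(6 \right)} \right)} = 6 \left(\left(-4\right) \left(-11\right)\right) \left(-5 + 5 \cdot 1\right) = 6 \cdot 44 \left(-5 + 5\right) = 264 \cdot 0 = 0$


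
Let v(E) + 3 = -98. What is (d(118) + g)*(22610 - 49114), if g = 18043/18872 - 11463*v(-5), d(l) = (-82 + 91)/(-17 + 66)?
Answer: -506707692487021/16513 ≈ -3.0685e+10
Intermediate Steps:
d(l) = 9/49
v(E) = -101 (v(E) = -3 - 98 = -101)
g = 21849321379/18872 (g = 18043/18872 - 11463/(1/(-101)) = 18043*(1/18872) - 11463/(-1/101) = 18043/18872 - 11463*(-101) = 18043/18872 + 1157763 = 21849321379/18872 ≈ 1.1578e+6)
(d(118) + g)*(22610 - 49114) = (9/49 + 21849321379/18872)*(22610 - 49114) = (152945273917/132104)*(-26504) = -506707692487021/16513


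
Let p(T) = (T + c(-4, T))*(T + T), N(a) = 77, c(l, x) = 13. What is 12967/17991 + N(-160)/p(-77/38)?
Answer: -2527421/2500749 ≈ -1.0107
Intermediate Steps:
p(T) = 2*T*(13 + T) (p(T) = (T + 13)*(T + T) = (13 + T)*(2*T) = 2*T*(13 + T))
12967/17991 + N(-160)/p(-77/38) = 12967/17991 + 77/((2*(-77/38)*(13 - 77/38))) = 12967/17991 + 77/((2*(-77/38)*(417/38))) = 12967/17991 + 77/(-32109/722) = 12967/17991 + 77*(-722/32109) = 12967/17991 - 722/417 = -2527421/2500749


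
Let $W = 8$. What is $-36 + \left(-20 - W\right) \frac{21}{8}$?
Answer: $- \frac{219}{2} \approx -109.5$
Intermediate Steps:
$-36 + \left(-20 - W\right) \frac{21}{8} = -36 + \left(-20 - 8\right) \frac{21}{8} = -36 + \left(-20 - 8\right) 21 \cdot \frac{1}{8} = -36 - \frac{147}{2} = - \frac{219}{2}$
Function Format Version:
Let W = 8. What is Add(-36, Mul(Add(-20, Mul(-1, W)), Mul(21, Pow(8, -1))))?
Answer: Rational(-219, 2) ≈ -109.50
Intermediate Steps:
Add(-36, Mul(Add(-20, Mul(-1, W)), Mul(21, Pow(8, -1)))) = Add(-36, Mul(Add(-20, Mul(-1, 8)), Mul(21, Pow(8, -1)))) = Add(-36, Mul(Add(-20, -8), Mul(21, Rational(1, 8)))) = Add(-36, Mul(-28, Rational(21, 8))) = Add(-36, Rational(-147, 2)) = Rational(-219, 2)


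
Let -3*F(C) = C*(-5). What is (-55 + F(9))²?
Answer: 1600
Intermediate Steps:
F(C) = 5*C/3 (F(C) = -C*(-5)/3 = -(-5)*C/3 = 5*C/3)
(-55 + F(9))² = (-55 + (5/3)*9)² = (-55 + 15)² = (-40)² = 1600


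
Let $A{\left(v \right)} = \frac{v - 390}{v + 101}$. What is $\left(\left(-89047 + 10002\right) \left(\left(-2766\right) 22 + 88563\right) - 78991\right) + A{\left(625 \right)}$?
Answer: $- \frac{1590299359601}{726} \approx -2.1905 \cdot 10^{9}$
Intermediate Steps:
$A{\left(v \right)} = \frac{-390 + v}{101 + v}$
$\left(\left(-89047 + 10002\right) \left(\left(-2766\right) 22 + 88563\right) - 78991\right) + A{\left(625 \right)} = \left(\left(-89047 + 10002\right) \left(\left(-2766\right) 22 + 88563\right) - 78991\right) + \frac{-390 + 625}{101 + 625} = \left(- 79045 \left(-60852 + 88563\right) - 78991\right) + \frac{1}{726} \cdot 235 = \left(\left(-79045\right) 27711 - 78991\right) + \frac{1}{726} \cdot 235 = \left(-2190415995 - 78991\right) + \frac{235}{726} = -2190494986 + \frac{235}{726} = - \frac{1590299359601}{726}$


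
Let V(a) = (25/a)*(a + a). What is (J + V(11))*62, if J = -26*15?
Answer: -21080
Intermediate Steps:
V(a) = 50 (V(a) = (25/a)*(2*a) = 50)
J = -390
(J + V(11))*62 = (-390 + 50)*62 = -340*62 = -21080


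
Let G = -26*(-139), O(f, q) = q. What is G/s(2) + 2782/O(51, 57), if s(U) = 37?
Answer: 308932/2109 ≈ 146.48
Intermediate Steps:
G = 3614
G/s(2) + 2782/O(51, 57) = 3614/37 + 2782/57 = 308932/2109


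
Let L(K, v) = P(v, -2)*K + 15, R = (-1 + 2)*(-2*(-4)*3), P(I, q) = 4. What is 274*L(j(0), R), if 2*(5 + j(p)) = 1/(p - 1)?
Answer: -1918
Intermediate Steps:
j(p) = -5 + 1/(2*(-1 + p)) (j(p) = -5 + 1/(2*(p - 1)) = -5 + 1/(2*(-1 + p)))
R = 24 (R = 1*(8*3) = 1*24 = 24)
L(K, v) = 15 + 4*K (L(K, v) = 4*K + 15 = 15 + 4*K)
274*L(j(0), R) = 274*(15 + 4*((11 - 10*0)/(2*(-1 + 0)))) = 274*(15 + 4*((½)*(11 + 0)/(-1))) = 274*(15 + 4*((½)*(-1)*11)) = 274*(15 + 4*(-11/2)) = 274*(15 - 22) = 274*(-7) = -1918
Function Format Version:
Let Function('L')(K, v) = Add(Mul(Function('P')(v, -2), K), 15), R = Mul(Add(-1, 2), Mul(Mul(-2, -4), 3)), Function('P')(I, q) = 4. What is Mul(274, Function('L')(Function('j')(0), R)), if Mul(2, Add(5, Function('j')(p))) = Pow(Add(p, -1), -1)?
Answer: -1918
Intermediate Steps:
Function('j')(p) = Add(-5, Mul(Rational(1, 2), Pow(Add(-1, p), -1))) (Function('j')(p) = Add(-5, Mul(Rational(1, 2), Pow(Add(p, -1), -1))) = Add(-5, Mul(Rational(1, 2), Pow(Add(-1, p), -1))))
R = 24 (R = Mul(1, Mul(8, 3)) = Mul(1, 24) = 24)
Function('L')(K, v) = Add(15, Mul(4, K)) (Function('L')(K, v) = Add(Mul(4, K), 15) = Add(15, Mul(4, K)))
Mul(274, Function('L')(Function('j')(0), R)) = Mul(274, Add(15, Mul(4, Mul(Rational(1, 2), Pow(Add(-1, 0), -1), Add(11, Mul(-10, 0)))))) = Mul(274, Add(15, Mul(4, Mul(Rational(1, 2), Pow(-1, -1), Add(11, 0))))) = Mul(274, Add(15, Mul(4, Mul(Rational(1, 2), -1, 11)))) = Mul(274, Add(15, Mul(4, Rational(-11, 2)))) = Mul(274, Add(15, -22)) = Mul(274, -7) = -1918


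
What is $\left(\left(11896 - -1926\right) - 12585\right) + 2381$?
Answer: $3618$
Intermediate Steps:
$\left(\left(11896 - -1926\right) - 12585\right) + 2381 = \left(\left(11896 + 1926\right) - 12585\right) + 2381 = \left(13822 - 12585\right) + 2381 = 1237 + 2381 = 3618$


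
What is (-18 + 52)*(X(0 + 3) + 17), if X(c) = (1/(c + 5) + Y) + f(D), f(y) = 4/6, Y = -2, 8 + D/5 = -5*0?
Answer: 6443/12 ≈ 536.92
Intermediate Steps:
D = -40 (D = -40 + 5*(-5*0) = -40 + 5*0 = -40 + 0 = -40)
f(y) = 2/3 (f(y) = 4*(1/6) = 2/3)
X(c) = -4/3 + 1/(5 + c) (X(c) = (1/(c + 5) - 2) + 2/3 = (1/(5 + c) - 2) + 2/3 = (-2 + 1/(5 + c)) + 2/3 = -4/3 + 1/(5 + c))
(-18 + 52)*(X(0 + 3) + 17) = (-18 + 52)*((-17 - 4*(0 + 3))/(3*(5 + (0 + 3))) + 17) = 34*((-17 - 4*3)/(3*(5 + 3)) + 17) = 34*((1/3)*(-17 - 12)/8 + 17) = 34*((1/3)*(1/8)*(-29) + 17) = 34*(-29/24 + 17) = 34*(379/24) = 6443/12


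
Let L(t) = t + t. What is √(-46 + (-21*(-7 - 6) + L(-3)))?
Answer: √221 ≈ 14.866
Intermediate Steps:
L(t) = 2*t
√(-46 + (-21*(-7 - 6) + L(-3))) = √(-46 + (-21*(-7 - 6) + 2*(-3))) = √(-46 + (-21*(-13) - 6)) = √(-46 + (273 - 6)) = √(-46 + 267) = √221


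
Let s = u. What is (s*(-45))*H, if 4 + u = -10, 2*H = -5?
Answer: -1575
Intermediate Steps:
H = -5/2 (H = (½)*(-5) = -5/2 ≈ -2.5000)
u = -14 (u = -4 - 10 = -14)
s = -14
(s*(-45))*H = -14*(-45)*(-5/2) = 630*(-5/2) = -1575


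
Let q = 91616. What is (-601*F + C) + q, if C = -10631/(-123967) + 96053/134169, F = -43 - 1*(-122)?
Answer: 734123240758841/16632528423 ≈ 44138.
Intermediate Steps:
F = 79 (F = -43 + 122 = 79)
C = 13333752890/16632528423 (C = -10631*(-1/123967) + 96053*(1/134169) = 10631/123967 + 96053/134169 = 13333752890/16632528423 ≈ 0.80167)
(-601*F + C) + q = (-601*79 + 13333752890/16632528423) + 91616 = (-47479 + 13333752890/16632528423) + 91616 = -789682483242727/16632528423 + 91616 = 734123240758841/16632528423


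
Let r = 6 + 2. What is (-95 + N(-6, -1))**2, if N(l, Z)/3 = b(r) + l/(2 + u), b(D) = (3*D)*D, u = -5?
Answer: 237169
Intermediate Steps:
r = 8
b(D) = 3*D**2
N(l, Z) = 576 - l (N(l, Z) = 3*(3*8**2 + l/(2 - 5)) = 3*(3*64 + l/(-3)) = 3*(192 - l/3) = 576 - l)
(-95 + N(-6, -1))**2 = (-95 + (576 - 1*(-6)))**2 = (-95 + (576 + 6))**2 = (-95 + 582)**2 = 487**2 = 237169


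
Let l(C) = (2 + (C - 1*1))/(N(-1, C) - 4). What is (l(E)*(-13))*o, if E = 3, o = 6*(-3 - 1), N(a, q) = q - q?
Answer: -312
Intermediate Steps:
N(a, q) = 0
o = -24 (o = 6*(-4) = -24)
l(C) = -¼ - C/4 (l(C) = (2 + (C - 1*1))/(0 - 4) = (2 + (C - 1))/(-4) = (2 + (-1 + C))*(-¼) = (1 + C)*(-¼) = -¼ - C/4)
(l(E)*(-13))*o = ((-¼ - ¼*3)*(-13))*(-24) = ((-¼ - ¾)*(-13))*(-24) = -1*(-13)*(-24) = 13*(-24) = -312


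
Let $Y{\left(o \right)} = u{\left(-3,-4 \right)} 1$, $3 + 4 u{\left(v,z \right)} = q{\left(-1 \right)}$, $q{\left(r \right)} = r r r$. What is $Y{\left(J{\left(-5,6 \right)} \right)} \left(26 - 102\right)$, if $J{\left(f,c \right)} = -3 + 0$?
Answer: $76$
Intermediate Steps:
$J{\left(f,c \right)} = -3$
$q{\left(r \right)} = r^{3}$ ($q{\left(r \right)} = r^{2} r = r^{3}$)
$u{\left(v,z \right)} = -1$ ($u{\left(v,z \right)} = - \frac{3}{4} + \frac{\left(-1\right)^{3}}{4} = - \frac{3}{4} + \frac{1}{4} \left(-1\right) = - \frac{3}{4} - \frac{1}{4} = -1$)
$Y{\left(o \right)} = -1$ ($Y{\left(o \right)} = \left(-1\right) 1 = -1$)
$Y{\left(J{\left(-5,6 \right)} \right)} \left(26 - 102\right) = - (26 - 102) = \left(-1\right) \left(-76\right) = 76$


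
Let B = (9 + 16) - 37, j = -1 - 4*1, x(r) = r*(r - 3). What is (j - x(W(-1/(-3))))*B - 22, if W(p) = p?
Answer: 82/3 ≈ 27.333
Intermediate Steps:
x(r) = r*(-3 + r)
j = -5 (j = -1 - 4 = -5)
B = -12 (B = 25 - 37 = -12)
(j - x(W(-1/(-3))))*B - 22 = (-5 - (-1/(-3))*(-3 - 1/(-3)))*(-12) - 22 = (-5 - (-1*(-1/3))*(-3 - 1*(-1/3)))*(-12) - 22 = (-5 - (-3 + 1/3)/3)*(-12) - 22 = (-5 - (-8)/(3*3))*(-12) - 22 = (-5 - 1*(-8/9))*(-12) - 22 = (-5 + 8/9)*(-12) - 22 = -37/9*(-12) - 22 = 148/3 - 22 = 82/3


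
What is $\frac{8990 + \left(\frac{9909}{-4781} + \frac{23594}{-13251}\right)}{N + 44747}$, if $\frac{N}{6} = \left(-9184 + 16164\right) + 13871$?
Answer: $\frac{11618360033}{219606170907} \approx 0.052905$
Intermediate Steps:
$N = 125106$ ($N = 6 \left(\left(-9184 + 16164\right) + 13871\right) = 6 \left(6980 + 13871\right) = 6 \cdot 20851 = 125106$)
$\frac{8990 + \left(\frac{9909}{-4781} + \frac{23594}{-13251}\right)}{N + 44747} = \frac{8990 + \left(\frac{9909}{-4781} + \frac{23594}{-13251}\right)}{125106 + 44747} = \frac{8990 + \left(9909 \left(- \frac{1}{4781}\right) + 23594 \left(- \frac{1}{13251}\right)\right)}{169853} = \left(8990 - \frac{4981777}{1292919}\right) \frac{1}{169853} = \frac{11618360033}{1292919} \cdot \frac{1}{169853} = \frac{11618360033}{219606170907}$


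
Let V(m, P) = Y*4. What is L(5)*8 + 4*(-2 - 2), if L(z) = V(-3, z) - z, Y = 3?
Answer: 40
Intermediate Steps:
V(m, P) = 12 (V(m, P) = 3*4 = 12)
L(z) = 12 - z
L(5)*8 + 4*(-2 - 2) = (12 - 1*5)*8 + 4*(-2 - 2) = (12 - 5)*8 + 4*(-4) = 7*8 - 16 = 56 - 16 = 40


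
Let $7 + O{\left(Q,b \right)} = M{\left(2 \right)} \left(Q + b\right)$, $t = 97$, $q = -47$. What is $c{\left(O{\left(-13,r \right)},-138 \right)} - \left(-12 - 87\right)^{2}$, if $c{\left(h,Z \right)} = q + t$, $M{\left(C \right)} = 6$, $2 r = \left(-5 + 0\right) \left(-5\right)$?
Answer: $-9751$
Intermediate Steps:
$r = \frac{25}{2}$ ($r = \frac{\left(-5 + 0\right) \left(-5\right)}{2} = \frac{\left(-5\right) \left(-5\right)}{2} = \frac{1}{2} \cdot 25 = \frac{25}{2} \approx 12.5$)
$O{\left(Q,b \right)} = -7 + 6 Q + 6 b$ ($O{\left(Q,b \right)} = -7 + 6 \left(Q + b\right) = -7 + \left(6 Q + 6 b\right) = -7 + 6 Q + 6 b$)
$c{\left(h,Z \right)} = 50$ ($c{\left(h,Z \right)} = -47 + 97 = 50$)
$c{\left(O{\left(-13,r \right)},-138 \right)} - \left(-12 - 87\right)^{2} = 50 - \left(-12 - 87\right)^{2} = 50 - \left(-99\right)^{2} = 50 - 9801 = -9751$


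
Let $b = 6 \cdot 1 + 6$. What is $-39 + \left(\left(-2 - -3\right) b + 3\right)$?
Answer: $-24$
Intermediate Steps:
$b = 12$ ($b = 6 + 6 = 12$)
$-39 + \left(\left(-2 - -3\right) b + 3\right) = -39 + \left(\left(-2 - -3\right) 12 + 3\right) = -39 + \left(\left(-2 + 3\right) 12 + 3\right) = -39 + \left(1 \cdot 12 + 3\right) = -39 + \left(12 + 3\right) = -39 + 15 = -24$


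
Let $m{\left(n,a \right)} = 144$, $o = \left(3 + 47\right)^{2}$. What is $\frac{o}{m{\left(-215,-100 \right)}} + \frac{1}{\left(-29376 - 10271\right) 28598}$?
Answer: $\frac{354320283107}{20408848308} \approx 17.361$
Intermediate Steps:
$o = 2500$ ($o = 50^{2} = 2500$)
$\frac{o}{m{\left(-215,-100 \right)}} + \frac{1}{\left(-29376 - 10271\right) 28598} = \frac{2500}{144} + \frac{1}{\left(-29376 - 10271\right) 28598} = 2500 \cdot \frac{1}{144} + \frac{1}{-39647} \cdot \frac{1}{28598} = \frac{625}{36} - \frac{1}{1133824906} = \frac{354320283107}{20408848308}$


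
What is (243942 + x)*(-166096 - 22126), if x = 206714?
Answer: -84823373632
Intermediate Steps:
(243942 + x)*(-166096 - 22126) = (243942 + 206714)*(-166096 - 22126) = 450656*(-188222) = -84823373632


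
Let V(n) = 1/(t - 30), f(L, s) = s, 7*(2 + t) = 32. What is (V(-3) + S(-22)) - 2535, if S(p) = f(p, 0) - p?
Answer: -482503/192 ≈ -2513.0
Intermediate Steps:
t = 18/7 (t = -2 + (⅐)*32 = -2 + 32/7 = 18/7 ≈ 2.5714)
S(p) = -p (S(p) = 0 - p = -p)
V(n) = -7/192 (V(n) = 1/(18/7 - 30) = 1/(-192/7) = -7/192)
(V(-3) + S(-22)) - 2535 = (-7/192 - 1*(-22)) - 2535 = (-7/192 + 22) - 2535 = 4217/192 - 2535 = -482503/192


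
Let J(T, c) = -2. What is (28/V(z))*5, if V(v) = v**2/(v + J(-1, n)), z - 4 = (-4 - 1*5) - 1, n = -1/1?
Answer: -280/9 ≈ -31.111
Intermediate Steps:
n = -1 (n = -1*1 = -1)
z = -6 (z = 4 + ((-4 - 1*5) - 1) = 4 + ((-4 - 5) - 1) = 4 + (-9 - 1) = 4 - 10 = -6)
V(v) = v**2/(-2 + v) (V(v) = v**2/(v - 2) = v**2/(-2 + v))
(28/V(z))*5 = (28/((-6)**2/(-2 - 6)))*5 = (28/(36/(-8)))*5 = (28/(36*(-1/8)))*5 = (28/(-9/2))*5 = -2/9*28*5 = -56/9*5 = -280/9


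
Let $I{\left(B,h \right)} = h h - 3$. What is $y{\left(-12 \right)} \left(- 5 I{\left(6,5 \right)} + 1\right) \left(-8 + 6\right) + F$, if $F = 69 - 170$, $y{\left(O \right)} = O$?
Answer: $-2717$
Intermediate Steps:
$I{\left(B,h \right)} = -3 + h^{2}$ ($I{\left(B,h \right)} = h^{2} - 3 = -3 + h^{2}$)
$F = -101$
$y{\left(-12 \right)} \left(- 5 I{\left(6,5 \right)} + 1\right) \left(-8 + 6\right) + F = - 12 \left(- 5 \left(-3 + 5^{2}\right) + 1\right) \left(-8 + 6\right) - 101 = - 12 \left(- 5 \left(-3 + 25\right) + 1\right) \left(-2\right) - 101 = - 12 \left(\left(-5\right) 22 + 1\right) \left(-2\right) - 101 = - 12 \left(-110 + 1\right) \left(-2\right) - 101 = - 12 \left(\left(-109\right) \left(-2\right)\right) - 101 = \left(-12\right) 218 - 101 = -2616 - 101 = -2717$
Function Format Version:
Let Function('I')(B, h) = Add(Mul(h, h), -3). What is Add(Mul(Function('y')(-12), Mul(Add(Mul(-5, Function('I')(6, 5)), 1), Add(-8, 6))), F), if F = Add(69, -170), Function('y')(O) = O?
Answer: -2717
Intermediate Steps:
Function('I')(B, h) = Add(-3, Pow(h, 2)) (Function('I')(B, h) = Add(Pow(h, 2), -3) = Add(-3, Pow(h, 2)))
F = -101
Add(Mul(Function('y')(-12), Mul(Add(Mul(-5, Function('I')(6, 5)), 1), Add(-8, 6))), F) = Add(Mul(-12, Mul(Add(Mul(-5, Add(-3, Pow(5, 2))), 1), Add(-8, 6))), -101) = Add(Mul(-12, Mul(Add(Mul(-5, Add(-3, 25)), 1), -2)), -101) = Add(Mul(-12, Mul(Add(Mul(-5, 22), 1), -2)), -101) = Add(Mul(-12, Mul(Add(-110, 1), -2)), -101) = Add(Mul(-12, Mul(-109, -2)), -101) = Add(Mul(-12, 218), -101) = Add(-2616, -101) = -2717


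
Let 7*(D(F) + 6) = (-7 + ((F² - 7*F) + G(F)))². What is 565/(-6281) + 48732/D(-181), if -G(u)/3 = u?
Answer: -336422990333/3751861304587 ≈ -0.089668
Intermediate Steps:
G(u) = -3*u
D(F) = -6 + (-7 + F² - 10*F)²/7 (D(F) = -6 + (-7 + ((F² - 7*F) - 3*F))²/7 = -6 + (-7 + (F² - 10*F))²/7 = -6 + (-7 + F² - 10*F)²/7)
565/(-6281) + 48732/D(-181) = 565/(-6281) + 48732/(-6 + (7 - 1*(-181)² + 10*(-181))²/7) = 565*(-1/6281) + 48732/(-6 + (7 - 1*32761 - 1810)²/7) = -565/6281 + 48732/(-6 + (7 - 32761 - 1810)²/7) = -565/6281 + 48732/(-6 + (⅐)*(-34564)²) = -565/6281 + 48732/(-6 + (⅐)*1194670096) = -565/6281 + 48732/(-6 + 1194670096/7) = -565/6281 + 48732/(1194670054/7) = -565/6281 + 48732*(7/1194670054) = -565/6281 + 170562/597335027 = -336422990333/3751861304587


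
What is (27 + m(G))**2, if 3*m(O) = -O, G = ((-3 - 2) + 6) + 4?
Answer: 5776/9 ≈ 641.78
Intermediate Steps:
G = 5 (G = (-5 + 6) + 4 = 1 + 4 = 5)
m(O) = -O/3 (m(O) = (-O)/3 = -O/3)
(27 + m(G))**2 = (27 - 1/3*5)**2 = (27 - 5/3)**2 = (76/3)**2 = 5776/9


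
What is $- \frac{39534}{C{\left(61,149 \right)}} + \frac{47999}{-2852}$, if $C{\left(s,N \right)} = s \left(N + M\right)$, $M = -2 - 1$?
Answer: $- \frac{270115031}{12699956} \approx -21.269$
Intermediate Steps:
$M = -3$
$C{\left(s,N \right)} = s \left(-3 + N\right)$ ($C{\left(s,N \right)} = s \left(N - 3\right) = s \left(-3 + N\right)$)
$- \frac{39534}{C{\left(61,149 \right)}} + \frac{47999}{-2852} = - \frac{39534}{61 \left(-3 + 149\right)} + \frac{47999}{-2852} = - \frac{39534}{61 \cdot 146} + 47999 \left(- \frac{1}{2852}\right) = - \frac{39534}{8906} - \frac{47999}{2852} = \left(-39534\right) \frac{1}{8906} - \frac{47999}{2852} = - \frac{19767}{4453} - \frac{47999}{2852} = - \frac{270115031}{12699956}$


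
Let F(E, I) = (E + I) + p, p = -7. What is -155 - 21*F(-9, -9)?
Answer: 370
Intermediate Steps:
F(E, I) = -7 + E + I (F(E, I) = (E + I) - 7 = -7 + E + I)
-155 - 21*F(-9, -9) = -155 - 21*(-7 - 9 - 9) = -155 - 21*(-25) = -155 + 525 = 370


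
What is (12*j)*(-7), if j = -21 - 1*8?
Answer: 2436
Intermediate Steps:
j = -29 (j = -21 - 8 = -29)
(12*j)*(-7) = (12*(-29))*(-7) = -348*(-7) = 2436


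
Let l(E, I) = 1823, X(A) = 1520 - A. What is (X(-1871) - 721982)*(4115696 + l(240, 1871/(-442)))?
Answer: -2958812095729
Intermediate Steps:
(X(-1871) - 721982)*(4115696 + l(240, 1871/(-442))) = ((1520 - 1*(-1871)) - 721982)*(4115696 + 1823) = ((1520 + 1871) - 721982)*4117519 = (3391 - 721982)*4117519 = -718591*4117519 = -2958812095729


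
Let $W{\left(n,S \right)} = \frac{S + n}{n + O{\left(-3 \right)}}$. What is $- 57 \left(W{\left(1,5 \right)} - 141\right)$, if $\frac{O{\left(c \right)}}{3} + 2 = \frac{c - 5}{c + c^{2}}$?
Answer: $8075$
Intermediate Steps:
$O{\left(c \right)} = -6 + \frac{3 \left(-5 + c\right)}{c + c^{2}}$ ($O{\left(c \right)} = -6 + 3 \frac{c - 5}{c + c^{2}} = -6 + 3 \frac{-5 + c}{c + c^{2}} = -6 + \frac{3 \left(-5 + c\right)}{c + c^{2}}$)
$W{\left(n,S \right)} = \frac{S + n}{-10 + n}$ ($W{\left(n,S \right)} = \frac{S + n}{n + \frac{3 \left(-5 - -3 - 2 \left(-3\right)^{2}\right)}{\left(-3\right) \left(1 - 3\right)}} = \frac{S + n}{n + 3 \left(- \frac{1}{3}\right) \frac{1}{-2} \left(-5 + 3 - 18\right)} = \frac{S + n}{n + 3 \left(- \frac{1}{3}\right) \left(- \frac{1}{2}\right) \left(-5 + 3 - 18\right)} = \frac{S + n}{n + 3 \left(- \frac{1}{3}\right) \left(- \frac{1}{2}\right) \left(-20\right)} = \frac{S + n}{n - 10} = \frac{S + n}{-10 + n}$)
$- 57 \left(W{\left(1,5 \right)} - 141\right) = - 57 \left(\frac{5 + 1}{-10 + 1} - 141\right) = - 57 \left(\frac{1}{-9} \cdot 6 - 141\right) = - 57 \left(\left(- \frac{1}{9}\right) 6 - 141\right) = - 57 \left(- \frac{2}{3} - 141\right) = \left(-57\right) \left(- \frac{425}{3}\right) = 8075$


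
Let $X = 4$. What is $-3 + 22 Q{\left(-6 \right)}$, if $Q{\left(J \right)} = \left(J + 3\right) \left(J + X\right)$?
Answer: $129$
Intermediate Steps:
$Q{\left(J \right)} = \left(3 + J\right) \left(4 + J\right)$ ($Q{\left(J \right)} = \left(J + 3\right) \left(J + 4\right) = \left(3 + J\right) \left(4 + J\right)$)
$-3 + 22 Q{\left(-6 \right)} = -3 + 22 \left(12 + \left(-6\right)^{2} + 7 \left(-6\right)\right) = -3 + 22 \left(12 + 36 - 42\right) = -3 + 22 \cdot 6 = -3 + 132 = 129$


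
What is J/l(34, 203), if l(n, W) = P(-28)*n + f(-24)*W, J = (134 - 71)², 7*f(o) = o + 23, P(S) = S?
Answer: -441/109 ≈ -4.0459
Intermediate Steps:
f(o) = 23/7 + o/7 (f(o) = (o + 23)/7 = (23 + o)/7 = 23/7 + o/7)
J = 3969 (J = 63² = 3969)
l(n, W) = -28*n - W/7 (l(n, W) = -28*n + (23/7 + (⅐)*(-24))*W = -28*n + (23/7 - 24/7)*W = -28*n - W/7)
J/l(34, 203) = 3969/(-28*34 - ⅐*203) = 3969/(-952 - 29) = 3969/(-981) = 3969*(-1/981) = -441/109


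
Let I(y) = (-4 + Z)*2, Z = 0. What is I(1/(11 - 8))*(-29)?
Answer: 232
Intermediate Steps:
I(y) = -8 (I(y) = (-4 + 0)*2 = -4*2 = -8)
I(1/(11 - 8))*(-29) = -8*(-29) = 232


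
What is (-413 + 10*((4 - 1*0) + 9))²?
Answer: 80089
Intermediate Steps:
(-413 + 10*((4 - 1*0) + 9))² = (-413 + 10*((4 + 0) + 9))² = (-413 + 10*(4 + 9))² = (-413 + 10*13)² = (-413 + 130)² = (-283)² = 80089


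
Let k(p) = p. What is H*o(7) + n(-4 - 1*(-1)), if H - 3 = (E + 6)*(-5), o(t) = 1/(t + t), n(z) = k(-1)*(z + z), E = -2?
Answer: 67/14 ≈ 4.7857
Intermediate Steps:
n(z) = -2*z (n(z) = -(z + z) = -2*z)
o(t) = 1/(2*t)
H = -17 (H = 3 + (-2 + 6)*(-5) = 3 + 4*(-5) = 3 - 20 = -17)
H*o(7) + n(-4 - 1*(-1)) = -17/(2*7) - 2*(-4 - 1*(-1)) = -17/(2*7) - 2*(-4 + 1) = -17*1/14 - 2*(-3) = -17/14 + 6 = 67/14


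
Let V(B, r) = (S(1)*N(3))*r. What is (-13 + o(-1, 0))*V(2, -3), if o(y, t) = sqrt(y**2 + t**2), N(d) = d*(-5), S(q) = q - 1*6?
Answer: 2700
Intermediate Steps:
S(q) = -6 + q (S(q) = q - 6 = -6 + q)
N(d) = -5*d
o(y, t) = sqrt(t**2 + y**2)
V(B, r) = 75*r (V(B, r) = ((-6 + 1)*(-5*3))*r = (-5*(-15))*r = 75*r)
(-13 + o(-1, 0))*V(2, -3) = (-13 + sqrt(0**2 + (-1)**2))*(75*(-3)) = (-13 + sqrt(0 + 1))*(-225) = (-13 + sqrt(1))*(-225) = (-13 + 1)*(-225) = -12*(-225) = 2700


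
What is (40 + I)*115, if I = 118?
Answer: 18170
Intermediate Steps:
(40 + I)*115 = (40 + 118)*115 = 158*115 = 18170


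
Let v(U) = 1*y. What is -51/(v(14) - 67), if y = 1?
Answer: 17/22 ≈ 0.77273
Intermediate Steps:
v(U) = 1 (v(U) = 1*1 = 1)
-51/(v(14) - 67) = -51/(1 - 67) = -51/(-66) = -51*(-1/66) = 17/22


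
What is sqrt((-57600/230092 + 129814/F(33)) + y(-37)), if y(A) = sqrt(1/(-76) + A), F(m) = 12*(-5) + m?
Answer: sqrt(-1860868341851833992 + 10184780438262*I*sqrt(53447))/19672866 ≈ 0.043869 + 69.341*I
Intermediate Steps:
F(m) = -60 + m
y(A) = sqrt(-1/76 + A)
sqrt((-57600/230092 + 129814/F(33)) + y(-37)) = sqrt((-57600/230092 + 129814/(-60 + 33)) + sqrt(-19 + 1444*(-37))/38) = sqrt((-57600*1/230092 + 129814/(-27)) + sqrt(-19 - 53428)/38) = sqrt((-14400/57523 + 129814*(-1/27)) + sqrt(-53447)/38) = sqrt((-14400/57523 - 129814/27) + (I*sqrt(53447))/38) = sqrt(-7467679522/1553121 + I*sqrt(53447)/38)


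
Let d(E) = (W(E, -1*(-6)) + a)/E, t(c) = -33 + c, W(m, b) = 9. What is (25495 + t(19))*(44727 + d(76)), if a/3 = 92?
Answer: 4559136963/4 ≈ 1.1398e+9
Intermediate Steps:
a = 276 (a = 3*92 = 276)
d(E) = 285/E (d(E) = (9 + 276)/E = 285/E)
(25495 + t(19))*(44727 + d(76)) = (25495 + (-33 + 19))*(44727 + 285/76) = (25495 - 14)*(44727 + 285*(1/76)) = 25481*(44727 + 15/4) = 25481*(178923/4) = 4559136963/4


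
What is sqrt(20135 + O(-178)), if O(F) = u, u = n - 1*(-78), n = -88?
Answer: 5*sqrt(805) ≈ 141.86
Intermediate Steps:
u = -10 (u = -88 - 1*(-78) = -88 + 78 = -10)
O(F) = -10
sqrt(20135 + O(-178)) = sqrt(20135 - 10) = sqrt(20125) = 5*sqrt(805)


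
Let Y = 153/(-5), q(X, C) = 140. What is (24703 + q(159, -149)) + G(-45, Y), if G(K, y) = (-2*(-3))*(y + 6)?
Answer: 123477/5 ≈ 24695.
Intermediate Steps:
Y = -153/5 (Y = 153*(-⅕) = -153/5 ≈ -30.600)
G(K, y) = 36 + 6*y (G(K, y) = 6*(6 + y) = 36 + 6*y)
(24703 + q(159, -149)) + G(-45, Y) = (24703 + 140) + (36 + 6*(-153/5)) = 24843 + (36 - 918/5) = 24843 - 738/5 = 123477/5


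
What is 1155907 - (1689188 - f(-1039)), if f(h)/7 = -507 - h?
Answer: -529557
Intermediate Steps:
f(h) = -3549 - 7*h (f(h) = 7*(-507 - h) = -3549 - 7*h)
1155907 - (1689188 - f(-1039)) = 1155907 - (1689188 - (-3549 - 7*(-1039))) = 1155907 - (1689188 - (-3549 + 7273)) = 1155907 - (1689188 - 1*3724) = 1155907 - (1689188 - 3724) = 1155907 - 1*1685464 = 1155907 - 1685464 = -529557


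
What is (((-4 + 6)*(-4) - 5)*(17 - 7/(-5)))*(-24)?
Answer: 28704/5 ≈ 5740.8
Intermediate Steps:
(((-4 + 6)*(-4) - 5)*(17 - 7/(-5)))*(-24) = ((2*(-4) - 5)*(17 - 7*(-⅕)))*(-24) = ((-8 - 5)*(17 + 7/5))*(-24) = -13*92/5*(-24) = -1196/5*(-24) = 28704/5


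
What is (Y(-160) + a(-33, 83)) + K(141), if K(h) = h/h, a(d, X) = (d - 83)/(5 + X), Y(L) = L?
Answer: -3527/22 ≈ -160.32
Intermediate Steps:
a(d, X) = (-83 + d)/(5 + X)
K(h) = 1
(Y(-160) + a(-33, 83)) + K(141) = (-160 + (-83 - 33)/(5 + 83)) + 1 = (-160 - 116/88) + 1 = (-160 + (1/88)*(-116)) + 1 = (-160 - 29/22) + 1 = -3549/22 + 1 = -3527/22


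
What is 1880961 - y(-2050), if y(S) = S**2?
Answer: -2321539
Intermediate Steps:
1880961 - y(-2050) = 1880961 - 1*(-2050)**2 = 1880961 - 1*4202500 = 1880961 - 4202500 = -2321539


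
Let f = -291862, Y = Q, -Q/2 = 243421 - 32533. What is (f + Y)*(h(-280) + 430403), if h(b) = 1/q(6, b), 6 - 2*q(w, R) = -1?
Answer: -2150064980074/7 ≈ -3.0715e+11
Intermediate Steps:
q(w, R) = 7/2 (q(w, R) = 3 - 1/2*(-1) = 3 + 1/2 = 7/2)
Q = -421776 (Q = -2*(243421 - 32533) = -2*210888 = -421776)
Y = -421776
h(b) = 2/7 (h(b) = 1/(7/2) = 2/7)
(f + Y)*(h(-280) + 430403) = (-291862 - 421776)*(2/7 + 430403) = -713638*3012823/7 = -2150064980074/7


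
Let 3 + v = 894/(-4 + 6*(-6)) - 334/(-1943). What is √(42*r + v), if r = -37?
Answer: I*√596179054615/19430 ≈ 39.739*I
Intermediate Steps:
v = -978421/38860 (v = -3 + (894/(-4 + 6*(-6)) - 334/(-1943)) = -3 + (894/(-4 - 36) - 334*(-1/1943)) = -3 + (894/(-40) + 334/1943) = -3 + (894*(-1/40) + 334/1943) = -3 + (-447/20 + 334/1943) = -3 - 861841/38860 = -978421/38860 ≈ -25.178)
√(42*r + v) = √(42*(-37) - 978421/38860) = √(-1554 - 978421/38860) = √(-61366861/38860) = I*√596179054615/19430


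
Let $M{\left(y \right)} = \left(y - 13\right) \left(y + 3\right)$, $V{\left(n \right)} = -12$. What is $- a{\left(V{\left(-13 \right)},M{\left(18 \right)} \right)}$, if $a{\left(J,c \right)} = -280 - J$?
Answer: $268$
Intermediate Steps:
$M{\left(y \right)} = \left(-13 + y\right) \left(3 + y\right)$
$- a{\left(V{\left(-13 \right)},M{\left(18 \right)} \right)} = - (-280 - -12) = - (-280 + 12) = \left(-1\right) \left(-268\right) = 268$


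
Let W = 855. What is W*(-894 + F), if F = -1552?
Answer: -2091330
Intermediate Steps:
W*(-894 + F) = 855*(-894 - 1552) = 855*(-2446) = -2091330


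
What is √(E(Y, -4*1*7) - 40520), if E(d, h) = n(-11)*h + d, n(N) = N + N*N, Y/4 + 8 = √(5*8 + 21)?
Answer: 2*√(-10908 + √61) ≈ 208.81*I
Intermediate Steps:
Y = -32 + 4*√61 (Y = -32 + 4*√(5*8 + 21) = -32 + 4*√(40 + 21) = -32 + 4*√61 ≈ -0.75900)
n(N) = N + N²
E(d, h) = d + 110*h (E(d, h) = (-11*(1 - 11))*h + d = (-11*(-10))*h + d = 110*h + d = d + 110*h)
√(E(Y, -4*1*7) - 40520) = √(((-32 + 4*√61) + 110*(-4*1*7)) - 40520) = √(((-32 + 4*√61) + 110*(-4*7)) - 40520) = √(((-32 + 4*√61) + 110*(-28)) - 40520) = √(((-32 + 4*√61) - 3080) - 40520) = √((-3112 + 4*√61) - 40520) = √(-43632 + 4*√61)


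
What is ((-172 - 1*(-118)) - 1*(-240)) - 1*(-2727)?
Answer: 2913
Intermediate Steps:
((-172 - 1*(-118)) - 1*(-240)) - 1*(-2727) = ((-172 + 118) + 240) + 2727 = (-54 + 240) + 2727 = 186 + 2727 = 2913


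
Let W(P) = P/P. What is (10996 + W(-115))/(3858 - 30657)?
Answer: -10997/26799 ≈ -0.41035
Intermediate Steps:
W(P) = 1
(10996 + W(-115))/(3858 - 30657) = (10996 + 1)/(3858 - 30657) = 10997/(-26799) = 10997*(-1/26799) = -10997/26799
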